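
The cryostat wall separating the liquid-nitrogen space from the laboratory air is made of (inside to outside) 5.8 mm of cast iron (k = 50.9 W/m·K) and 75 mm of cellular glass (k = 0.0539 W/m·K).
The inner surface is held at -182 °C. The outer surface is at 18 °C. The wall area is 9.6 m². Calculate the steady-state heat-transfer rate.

Q ≈ 1380 W

Series thermal resistances:
R_cast iron = L/(kA) = 0.0058/(50.9×9.6) = 1.187×10^-5 K/W
R_cellular glass = L/(kA) = 0.075/(0.0539×9.6) = 0.1449 K/W
R_total = 0.145 K/W
Q = ΔT / R_total = 200 / 0.145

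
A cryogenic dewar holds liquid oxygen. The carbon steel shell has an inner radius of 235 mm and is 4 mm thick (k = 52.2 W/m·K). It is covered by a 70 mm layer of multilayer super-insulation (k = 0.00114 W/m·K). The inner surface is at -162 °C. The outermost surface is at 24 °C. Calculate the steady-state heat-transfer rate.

Each spherical layer contributes R = (1/r_i − 1/r_o)/(4πk):
R_carbon steel shell = (1/0.235 − 1/0.239)/(4π×52.2) = 1.086×10^-4 K/W
R_multilayer super-insulation = (1/0.239 − 1/0.309)/(4π×0.00114) = 66.16 K/W
R_total = 66.16 K/W
Q = ΔT/R_total = 186/66.16

Q ≈ 2.81 W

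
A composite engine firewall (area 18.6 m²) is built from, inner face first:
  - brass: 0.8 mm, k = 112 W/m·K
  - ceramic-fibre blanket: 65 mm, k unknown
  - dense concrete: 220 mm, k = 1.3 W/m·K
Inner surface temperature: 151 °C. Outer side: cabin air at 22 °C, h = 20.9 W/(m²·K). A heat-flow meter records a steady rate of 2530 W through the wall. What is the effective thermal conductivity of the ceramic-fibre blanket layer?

Using the resistance-network approach (series):
R_brass = L/(kA) = 0.0008/(112×18.6) = 3.84×10^-7 K/W
R_dense concrete = L/(kA) = 0.22/(1.3×18.6) = 0.009098 K/W
R_outer film = 1/(h_o·A) = 1/(20.9×18.6) = 0.002572 K/W
Sum of known resistances R_other = 0.01167 K/W
Total R = ΔT/Q = 129/2530 = 0.05099 K/W
R_ceramic-fibre blanket = R_total − R_other = 0.03932 K/W
k = L/(R·A) = 0.065/(0.03932×18.6)

k ≈ 0.0889 W/(m·K)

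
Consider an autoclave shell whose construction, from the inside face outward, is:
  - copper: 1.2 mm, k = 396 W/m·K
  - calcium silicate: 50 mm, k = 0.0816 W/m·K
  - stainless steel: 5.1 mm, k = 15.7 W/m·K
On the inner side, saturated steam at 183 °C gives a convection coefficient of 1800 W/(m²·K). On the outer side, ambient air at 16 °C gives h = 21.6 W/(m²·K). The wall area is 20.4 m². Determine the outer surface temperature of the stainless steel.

Thermal resistances in series:
R_inner film = 1/(h_i·A) = 1/(1800×20.4) = 2.723×10^-5 K/W
R_copper = L/(kA) = 0.0012/(396×20.4) = 1.485×10^-7 K/W
R_calcium silicate = L/(kA) = 0.05/(0.0816×20.4) = 0.03004 K/W
R_stainless steel = L/(kA) = 0.0051/(15.7×20.4) = 1.592×10^-5 K/W
R_outer film = 1/(h_o·A) = 1/(21.6×20.4) = 0.002269 K/W
R_total = 0.03235 K/W;  Q = ΔT/R_total = 167/0.03235 = 5162 W
T_interface = T_inner − Q·ΣR(inner→interface) = 183 − 5160×0.03008

T ≈ 27.7 °C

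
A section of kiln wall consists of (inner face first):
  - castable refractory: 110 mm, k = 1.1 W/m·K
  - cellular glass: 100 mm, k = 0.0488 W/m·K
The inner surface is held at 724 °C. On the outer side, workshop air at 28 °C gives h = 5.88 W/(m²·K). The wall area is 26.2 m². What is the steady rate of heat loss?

Model the wall as resistances in series:
R_castable refractory = L/(kA) = 0.11/(1.1×26.2) = 0.003817 K/W
R_cellular glass = L/(kA) = 0.1/(0.0488×26.2) = 0.07821 K/W
R_outer film = 1/(h_o·A) = 1/(5.88×26.2) = 0.006491 K/W
R_total = 0.08852 K/W
Q = ΔT / R_total = 696 / 0.08852

Q ≈ 7860 W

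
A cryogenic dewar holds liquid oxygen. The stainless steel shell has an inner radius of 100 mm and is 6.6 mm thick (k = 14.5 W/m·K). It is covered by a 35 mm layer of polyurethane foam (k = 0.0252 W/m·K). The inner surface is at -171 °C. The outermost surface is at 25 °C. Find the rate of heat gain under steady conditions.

Q ≈ 26.8 W

Each spherical layer contributes R = (1/r_i − 1/r_o)/(4πk):
R_stainless steel shell = (1/0.1 − 1/0.1066)/(4π×14.5) = 0.003398 K/W
R_polyurethane foam = (1/0.1066 − 1/0.1416)/(4π×0.0252) = 7.322 K/W
R_total = 7.326 K/W
Q = ΔT/R_total = 196/7.326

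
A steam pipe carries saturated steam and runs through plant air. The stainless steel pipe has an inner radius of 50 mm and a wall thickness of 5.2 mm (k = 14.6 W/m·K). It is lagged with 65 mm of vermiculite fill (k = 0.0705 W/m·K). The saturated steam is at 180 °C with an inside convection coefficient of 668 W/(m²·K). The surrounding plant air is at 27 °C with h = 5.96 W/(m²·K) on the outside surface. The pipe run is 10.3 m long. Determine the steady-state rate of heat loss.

Cylindrical conduction, so R = ln(r₂/r₁)/(2πkL) per layer, in series:
R_inner film = 1/(h_i·2πr₁L) = 1/(668×2π×0.05×10.3) = 4.626×10^-4 K/W
R_stainless steel pipe wall = ln(55.2/50)/(2π×14.6×10.3) = 1.047×10^-4 K/W
R_vermiculite fill = ln(120.2/55.2)/(2π×0.0705×10.3) = 0.1706 K/W
R_outer film = 1/(h_o·2πr_oL) = 1/(5.96×2π×0.1202×10.3) = 0.02157 K/W
R_total = 0.1927 K/W
Q = ΔT/R_total = 153/0.1927

Q ≈ 794 W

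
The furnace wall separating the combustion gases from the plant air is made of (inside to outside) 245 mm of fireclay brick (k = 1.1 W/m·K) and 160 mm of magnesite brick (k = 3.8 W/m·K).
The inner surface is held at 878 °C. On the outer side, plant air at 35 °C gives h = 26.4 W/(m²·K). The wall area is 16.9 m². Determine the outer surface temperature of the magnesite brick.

T ≈ 140 °C

Series thermal resistances:
R_fireclay brick = L/(kA) = 0.245/(1.1×16.9) = 0.01318 K/W
R_magnesite brick = L/(kA) = 0.16/(3.8×16.9) = 0.002491 K/W
R_outer film = 1/(h_o·A) = 1/(26.4×16.9) = 0.002241 K/W
R_total = 0.01791 K/W;  Q = ΔT/R_total = 843/0.01791 = 47060 W
T_interface = T_inner − Q·ΣR(inner→interface) = 878 − 47100×0.01567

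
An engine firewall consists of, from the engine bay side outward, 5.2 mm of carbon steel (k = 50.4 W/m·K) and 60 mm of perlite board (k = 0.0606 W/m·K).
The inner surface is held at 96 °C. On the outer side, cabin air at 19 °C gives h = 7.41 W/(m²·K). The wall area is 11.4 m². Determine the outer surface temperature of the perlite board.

T ≈ 28.2 °C

Series thermal resistances:
R_carbon steel = L/(kA) = 0.0052/(50.4×11.4) = 9.05×10^-6 K/W
R_perlite board = L/(kA) = 0.06/(0.0606×11.4) = 0.08685 K/W
R_outer film = 1/(h_o·A) = 1/(7.41×11.4) = 0.01184 K/W
R_total = 0.0987 K/W;  Q = ΔT/R_total = 77/0.0987 = 780.2 W
T_interface = T_inner − Q·ΣR(inner→interface) = 96 − 780×0.08686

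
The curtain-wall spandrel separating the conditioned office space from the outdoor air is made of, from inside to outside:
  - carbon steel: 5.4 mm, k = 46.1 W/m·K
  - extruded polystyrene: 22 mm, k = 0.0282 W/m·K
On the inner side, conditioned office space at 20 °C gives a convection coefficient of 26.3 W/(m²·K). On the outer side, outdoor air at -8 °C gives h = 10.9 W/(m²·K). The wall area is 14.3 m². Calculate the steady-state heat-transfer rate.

Treating each layer as a thermal resistance in series:
R_inner film = 1/(h_i·A) = 1/(26.3×14.3) = 0.002659 K/W
R_carbon steel = L/(kA) = 0.0054/(46.1×14.3) = 8.191×10^-6 K/W
R_extruded polystyrene = L/(kA) = 0.022/(0.0282×14.3) = 0.05456 K/W
R_outer film = 1/(h_o·A) = 1/(10.9×14.3) = 0.006416 K/W
R_total = 0.06364 K/W
Q = ΔT / R_total = 28 / 0.06364

Q ≈ 440 W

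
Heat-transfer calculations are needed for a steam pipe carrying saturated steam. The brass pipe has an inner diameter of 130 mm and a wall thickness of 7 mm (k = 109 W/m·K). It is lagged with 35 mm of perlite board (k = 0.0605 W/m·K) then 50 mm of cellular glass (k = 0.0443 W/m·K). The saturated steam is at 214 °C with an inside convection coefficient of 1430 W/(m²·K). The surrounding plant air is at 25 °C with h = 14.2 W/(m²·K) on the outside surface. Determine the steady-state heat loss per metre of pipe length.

Per-layer cylindrical resistances, series-summed:
R_inner film = 1/(h_i·2πr₁L) = 1/(1430×2π×0.065×1) = 0.001712 K/W
R_brass pipe wall = ln(72/65)/(2π×109×1) = 1.493×10^-4 K/W
R_perlite board = ln(107/72)/(2π×0.0605×1) = 1.042 K/W
R_cellular glass = ln(157/107)/(2π×0.0443×1) = 1.377 K/W
R_outer film = 1/(h_o·2πr_oL) = 1/(14.2×2π×0.157×1) = 0.07139 K/W
R_total = 2.493 K/W
Q = ΔT/R_total = 189/2.493

q′ ≈ 75.8 W/m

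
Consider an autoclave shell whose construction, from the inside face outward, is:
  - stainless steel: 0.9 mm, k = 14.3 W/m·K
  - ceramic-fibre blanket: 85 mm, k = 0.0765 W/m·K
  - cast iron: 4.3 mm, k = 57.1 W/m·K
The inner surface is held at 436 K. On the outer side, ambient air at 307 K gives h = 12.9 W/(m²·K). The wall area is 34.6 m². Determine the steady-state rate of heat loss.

Q ≈ 3750 W

Thermal resistances in series:
R_stainless steel = L/(kA) = 0.0009/(14.3×34.6) = 1.819×10^-6 K/W
R_ceramic-fibre blanket = L/(kA) = 0.085/(0.0765×34.6) = 0.03211 K/W
R_cast iron = L/(kA) = 0.0043/(57.1×34.6) = 2.176×10^-6 K/W
R_outer film = 1/(h_o·A) = 1/(12.9×34.6) = 0.00224 K/W
R_total = 0.03436 K/W
Q = ΔT / R_total = 129 / 0.03436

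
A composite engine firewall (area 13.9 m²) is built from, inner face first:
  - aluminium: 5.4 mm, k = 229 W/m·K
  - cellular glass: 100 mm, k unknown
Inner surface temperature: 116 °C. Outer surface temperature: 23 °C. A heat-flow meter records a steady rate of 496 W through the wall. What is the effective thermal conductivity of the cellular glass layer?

k ≈ 0.0384 W/(m·K)

Treating each layer as a thermal resistance in series:
R_aluminium = L/(kA) = 0.0054/(229×13.9) = 1.696×10^-6 K/W
Sum of known resistances R_other = 1.696×10^-6 K/W
Total R = ΔT/Q = 93/496 = 0.1875 K/W
R_cellular glass = R_total − R_other = 0.1875 K/W
k = L/(R·A) = 0.1/(0.1875×13.9)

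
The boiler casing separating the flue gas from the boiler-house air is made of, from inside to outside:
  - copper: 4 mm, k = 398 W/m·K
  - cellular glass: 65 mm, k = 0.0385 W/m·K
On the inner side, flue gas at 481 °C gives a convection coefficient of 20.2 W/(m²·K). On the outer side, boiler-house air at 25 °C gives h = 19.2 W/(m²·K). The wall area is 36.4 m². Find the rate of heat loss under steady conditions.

Treating each layer as a thermal resistance in series:
R_inner film = 1/(h_i·A) = 1/(20.2×36.4) = 0.00136 K/W
R_copper = L/(kA) = 0.004/(398×36.4) = 2.761×10^-7 K/W
R_cellular glass = L/(kA) = 0.065/(0.0385×36.4) = 0.04638 K/W
R_outer film = 1/(h_o·A) = 1/(19.2×36.4) = 0.001431 K/W
R_total = 0.04917 K/W
Q = ΔT / R_total = 456 / 0.04917

Q ≈ 9270 W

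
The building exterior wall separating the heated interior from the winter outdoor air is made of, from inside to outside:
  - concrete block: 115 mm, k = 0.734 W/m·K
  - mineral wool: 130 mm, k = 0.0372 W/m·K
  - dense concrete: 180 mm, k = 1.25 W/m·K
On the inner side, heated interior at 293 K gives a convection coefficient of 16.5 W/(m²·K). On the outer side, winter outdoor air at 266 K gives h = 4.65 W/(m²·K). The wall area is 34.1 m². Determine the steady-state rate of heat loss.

Q ≈ 226 W

Using the resistance-network approach (series):
R_inner film = 1/(h_i·A) = 1/(16.5×34.1) = 0.001777 K/W
R_concrete block = L/(kA) = 0.115/(0.734×34.1) = 0.004595 K/W
R_mineral wool = L/(kA) = 0.13/(0.0372×34.1) = 0.1025 K/W
R_dense concrete = L/(kA) = 0.18/(1.25×34.1) = 0.004223 K/W
R_outer film = 1/(h_o·A) = 1/(4.65×34.1) = 0.006307 K/W
R_total = 0.1194 K/W
Q = ΔT / R_total = 27 / 0.1194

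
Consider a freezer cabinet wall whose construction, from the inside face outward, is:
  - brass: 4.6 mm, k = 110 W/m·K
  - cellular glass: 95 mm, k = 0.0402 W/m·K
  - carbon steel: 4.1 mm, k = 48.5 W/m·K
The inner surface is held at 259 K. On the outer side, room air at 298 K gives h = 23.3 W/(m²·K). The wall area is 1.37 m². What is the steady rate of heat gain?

Series thermal resistances:
R_brass = L/(kA) = 0.0046/(110×1.37) = 3.052×10^-5 K/W
R_cellular glass = L/(kA) = 0.095/(0.0402×1.37) = 1.725 K/W
R_carbon steel = L/(kA) = 0.0041/(48.5×1.37) = 6.171×10^-5 K/W
R_outer film = 1/(h_o·A) = 1/(23.3×1.37) = 0.03133 K/W
R_total = 1.756 K/W
Q = ΔT / R_total = 39 / 1.756

Q ≈ 22.2 W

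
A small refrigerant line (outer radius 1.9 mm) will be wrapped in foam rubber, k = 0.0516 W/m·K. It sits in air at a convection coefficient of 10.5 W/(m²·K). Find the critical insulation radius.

For a cylinder r_cr = k/h = 0.0516/10.5
r_cr = 4.91 mm; since the bare radius (1.9 mm) is below r_cr, adding a thin layer of insulation will *increase* heat loss.

r_cr ≈ 4.91 mm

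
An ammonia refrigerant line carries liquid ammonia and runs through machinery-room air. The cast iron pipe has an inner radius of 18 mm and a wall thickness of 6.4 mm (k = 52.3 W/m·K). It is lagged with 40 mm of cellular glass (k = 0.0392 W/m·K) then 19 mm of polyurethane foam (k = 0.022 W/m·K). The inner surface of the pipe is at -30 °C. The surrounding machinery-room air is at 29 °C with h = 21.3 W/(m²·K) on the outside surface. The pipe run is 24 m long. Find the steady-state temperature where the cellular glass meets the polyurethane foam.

Treating each annulus and film as a series resistance:
R_cast iron pipe wall = ln(24.4/18)/(2π×52.3×24) = 3.857×10^-5 K/W
R_cellular glass = ln(64.4/24.4)/(2π×0.0392×24) = 0.1642 K/W
R_polyurethane foam = ln(83.4/64.4)/(2π×0.022×24) = 0.07793 K/W
R_outer film = 1/(h_o·2πr_oL) = 1/(21.3×2π×0.0834×24) = 0.003733 K/W
R_total = 0.2459 K/W
Q = ΔT/R_total = 59/0.2459
Q = 240 W
T_interface = T_inner + Q·ΣR(inner→interface) = -30 + 240×0.1642

T ≈ 9.41 °C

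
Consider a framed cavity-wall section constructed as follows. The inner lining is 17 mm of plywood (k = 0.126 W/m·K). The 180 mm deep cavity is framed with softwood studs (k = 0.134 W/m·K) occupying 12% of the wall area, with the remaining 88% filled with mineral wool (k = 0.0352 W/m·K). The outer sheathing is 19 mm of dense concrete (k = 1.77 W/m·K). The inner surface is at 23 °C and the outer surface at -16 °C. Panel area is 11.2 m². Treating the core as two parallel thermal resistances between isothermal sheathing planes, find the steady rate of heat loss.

Q ≈ 110 W

Sheathing layers in series; stud and cavity paths in parallel between them.
R_inner = 0.017/(0.126×11.2) = 0.01205 K/W
R_stud  = 0.18/(0.134×0.12×11.2) = 0.9995 K/W
R_cav   = 0.18/(0.0352×0.88×11.2) = 0.5188 K/W
1/R_core = 1/R_stud + 1/R_cav → R_core = 0.3415 K/W
R_outer = 0.019/(1.77×11.2) = 9.584×10^-4 K/W
R_total = 0.3545 K/W
Q = ΔT/R_total = 39/0.3545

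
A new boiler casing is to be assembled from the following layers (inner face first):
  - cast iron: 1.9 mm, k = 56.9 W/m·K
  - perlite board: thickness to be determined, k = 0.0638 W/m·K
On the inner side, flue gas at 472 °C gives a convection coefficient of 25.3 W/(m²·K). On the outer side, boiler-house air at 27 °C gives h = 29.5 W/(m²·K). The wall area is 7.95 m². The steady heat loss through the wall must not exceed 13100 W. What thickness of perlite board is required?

Model the wall as resistances in series:
R_inner film = 1/(h_i·A) = 1/(25.3×7.95) = 0.004972 K/W
R_cast iron = L/(kA) = 0.0019/(56.9×7.95) = 4.2×10^-6 K/W
R_outer film = 1/(h_o·A) = 1/(29.5×7.95) = 0.004264 K/W
Sum of the known resistances R_other = 0.00924 K/W
Required total resistance R_tot = ΔT/Q_allow = 445/13100 = 0.03397 K/W
R_perlite board = R_tot − R_other = 0.02473 K/W
L = R·k·A = 0.02473×0.0638×7.95

L ≈ 12.5 mm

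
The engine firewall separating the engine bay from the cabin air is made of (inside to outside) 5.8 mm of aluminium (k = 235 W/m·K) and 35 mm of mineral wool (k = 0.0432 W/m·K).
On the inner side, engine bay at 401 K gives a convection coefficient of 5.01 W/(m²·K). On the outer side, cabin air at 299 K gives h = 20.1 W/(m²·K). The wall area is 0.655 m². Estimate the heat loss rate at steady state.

Q ≈ 63.1 W

Series thermal resistances:
R_inner film = 1/(h_i·A) = 1/(5.01×0.655) = 0.3047 K/W
R_aluminium = L/(kA) = 0.0058/(235×0.655) = 3.768×10^-5 K/W
R_mineral wool = L/(kA) = 0.035/(0.0432×0.655) = 1.237 K/W
R_outer film = 1/(h_o·A) = 1/(20.1×0.655) = 0.07596 K/W
R_total = 1.618 K/W
Q = ΔT / R_total = 102 / 1.618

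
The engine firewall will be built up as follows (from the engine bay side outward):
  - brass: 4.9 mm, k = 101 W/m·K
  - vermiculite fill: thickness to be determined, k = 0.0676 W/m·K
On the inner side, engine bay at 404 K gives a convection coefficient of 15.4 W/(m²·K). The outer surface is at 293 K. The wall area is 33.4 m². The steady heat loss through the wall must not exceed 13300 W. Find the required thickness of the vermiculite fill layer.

Series thermal resistances:
R_inner film = 1/(h_i·A) = 1/(15.4×33.4) = 0.001944 K/W
R_brass = L/(kA) = 0.0049/(101×33.4) = 1.453×10^-6 K/W
Sum of the known resistances R_other = 0.001946 K/W
Required total resistance R_tot = ΔT/Q_allow = 111/13300 = 0.008346 K/W
R_vermiculite fill = R_tot − R_other = 0.0064 K/W
L = R·k·A = 0.0064×0.0676×33.4

L ≈ 14.5 mm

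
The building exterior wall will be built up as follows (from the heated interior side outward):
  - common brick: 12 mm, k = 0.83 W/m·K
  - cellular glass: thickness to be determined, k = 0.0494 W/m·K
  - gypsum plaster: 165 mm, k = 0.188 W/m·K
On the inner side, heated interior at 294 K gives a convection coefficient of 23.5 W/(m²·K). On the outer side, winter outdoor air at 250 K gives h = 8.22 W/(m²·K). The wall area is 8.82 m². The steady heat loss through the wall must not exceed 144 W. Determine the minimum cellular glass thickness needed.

Series thermal resistances:
R_inner film = 1/(h_i·A) = 1/(23.5×8.82) = 0.004825 K/W
R_common brick = L/(kA) = 0.012/(0.83×8.82) = 0.001639 K/W
R_gypsum plaster = L/(kA) = 0.165/(0.188×8.82) = 0.09951 K/W
R_outer film = 1/(h_o·A) = 1/(8.22×8.82) = 0.01379 K/W
Sum of the known resistances R_other = 0.1198 K/W
Required total resistance R_tot = ΔT/Q_allow = 44/144 = 0.3056 K/W
R_cellular glass = R_tot − R_other = 0.1858 K/W
L = R·k·A = 0.1858×0.0494×8.82

L ≈ 81 mm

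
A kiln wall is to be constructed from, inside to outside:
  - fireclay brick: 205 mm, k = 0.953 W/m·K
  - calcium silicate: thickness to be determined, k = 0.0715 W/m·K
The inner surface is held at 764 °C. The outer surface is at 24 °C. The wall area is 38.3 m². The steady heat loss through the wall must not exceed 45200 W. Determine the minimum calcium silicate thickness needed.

Using the resistance-network approach (series):
R_fireclay brick = L/(kA) = 0.205/(0.953×38.3) = 0.005616 K/W
Sum of the known resistances R_other = 0.005616 K/W
Required total resistance R_tot = ΔT/Q_allow = 740/45200 = 0.01637 K/W
R_calcium silicate = R_tot − R_other = 0.01076 K/W
L = R·k·A = 0.01076×0.0715×38.3

L ≈ 29.5 mm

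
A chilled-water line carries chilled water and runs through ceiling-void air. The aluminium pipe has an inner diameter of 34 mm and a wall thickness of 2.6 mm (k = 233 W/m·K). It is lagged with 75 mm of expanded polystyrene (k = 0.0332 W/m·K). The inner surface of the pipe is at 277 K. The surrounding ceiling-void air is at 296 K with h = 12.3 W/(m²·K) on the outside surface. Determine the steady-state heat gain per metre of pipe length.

Per-layer cylindrical resistances, series-summed:
R_aluminium pipe wall = ln(19.6/17)/(2π×233×1) = 9.721×10^-5 K/W
R_expanded polystyrene = ln(94.6/19.6)/(2π×0.0332×1) = 7.546 K/W
R_outer film = 1/(h_o·2πr_oL) = 1/(12.3×2π×0.0946×1) = 0.1368 K/W
R_total = 7.683 K/W
Q = ΔT/R_total = 19/7.683

q′ ≈ 2.47 W/m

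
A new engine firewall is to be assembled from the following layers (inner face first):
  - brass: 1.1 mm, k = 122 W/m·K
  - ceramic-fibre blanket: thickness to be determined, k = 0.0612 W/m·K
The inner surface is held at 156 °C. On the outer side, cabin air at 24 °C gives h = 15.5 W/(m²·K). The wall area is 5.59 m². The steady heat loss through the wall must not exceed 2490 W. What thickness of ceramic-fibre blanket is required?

Series thermal resistances:
R_brass = L/(kA) = 0.0011/(122×5.59) = 1.613×10^-6 K/W
R_outer film = 1/(h_o·A) = 1/(15.5×5.59) = 0.01154 K/W
Sum of the known resistances R_other = 0.01154 K/W
Required total resistance R_tot = ΔT/Q_allow = 132/2490 = 0.05301 K/W
R_ceramic-fibre blanket = R_tot − R_other = 0.04147 K/W
L = R·k·A = 0.04147×0.0612×5.59

L ≈ 14.2 mm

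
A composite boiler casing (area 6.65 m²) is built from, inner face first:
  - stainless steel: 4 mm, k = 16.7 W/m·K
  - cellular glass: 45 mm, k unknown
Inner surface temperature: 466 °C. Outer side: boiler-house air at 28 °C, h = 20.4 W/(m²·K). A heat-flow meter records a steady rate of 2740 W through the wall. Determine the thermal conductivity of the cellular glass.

k ≈ 0.0444 W/(m·K)

Series thermal resistances:
R_stainless steel = L/(kA) = 0.004/(16.7×6.65) = 3.602×10^-5 K/W
R_outer film = 1/(h_o·A) = 1/(20.4×6.65) = 0.007371 K/W
Sum of known resistances R_other = 0.007407 K/W
Total R = ΔT/Q = 438/2740 = 0.1599 K/W
R_cellular glass = R_total − R_other = 0.1524 K/W
k = L/(R·A) = 0.045/(0.1524×6.65)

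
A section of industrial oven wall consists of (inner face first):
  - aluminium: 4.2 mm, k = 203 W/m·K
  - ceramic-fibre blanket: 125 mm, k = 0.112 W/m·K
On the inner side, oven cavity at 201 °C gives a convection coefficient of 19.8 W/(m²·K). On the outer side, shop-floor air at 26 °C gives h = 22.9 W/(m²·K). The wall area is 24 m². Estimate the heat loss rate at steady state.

Q ≈ 3470 W

Series thermal resistances:
R_inner film = 1/(h_i·A) = 1/(19.8×24) = 0.002104 K/W
R_aluminium = L/(kA) = 0.0042/(203×24) = 8.621×10^-7 K/W
R_ceramic-fibre blanket = L/(kA) = 0.125/(0.112×24) = 0.0465 K/W
R_outer film = 1/(h_o·A) = 1/(22.9×24) = 0.00182 K/W
R_total = 0.05043 K/W
Q = ΔT / R_total = 175 / 0.05043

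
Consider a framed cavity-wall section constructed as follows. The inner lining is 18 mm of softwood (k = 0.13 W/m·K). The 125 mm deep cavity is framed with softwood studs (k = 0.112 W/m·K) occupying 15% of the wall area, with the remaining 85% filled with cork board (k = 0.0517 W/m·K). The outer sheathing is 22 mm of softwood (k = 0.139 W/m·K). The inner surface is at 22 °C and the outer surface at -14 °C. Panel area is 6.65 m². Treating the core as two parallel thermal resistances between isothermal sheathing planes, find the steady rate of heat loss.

Sheathing layers in series; stud and cavity paths in parallel between them.
R_inner = 0.018/(0.13×6.65) = 0.02082 K/W
R_stud  = 0.125/(0.112×0.15×6.65) = 1.119 K/W
R_cav   = 0.125/(0.0517×0.85×6.65) = 0.4277 K/W
1/R_core = 1/R_stud + 1/R_cav → R_core = 0.3094 K/W
R_outer = 0.022/(0.139×6.65) = 0.0238 K/W
R_total = 0.3541 K/W
Q = ΔT/R_total = 36/0.3541

Q ≈ 102 W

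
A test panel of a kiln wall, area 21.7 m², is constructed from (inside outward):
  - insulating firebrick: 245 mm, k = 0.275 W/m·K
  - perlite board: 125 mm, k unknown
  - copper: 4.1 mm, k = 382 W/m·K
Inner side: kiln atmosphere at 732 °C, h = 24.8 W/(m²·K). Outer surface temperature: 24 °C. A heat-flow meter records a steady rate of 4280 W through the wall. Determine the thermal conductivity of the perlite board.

k ≈ 0.047 W/(m·K)

Using the resistance-network approach (series):
R_inner film = 1/(h_i·A) = 1/(24.8×21.7) = 0.001858 K/W
R_insulating firebrick = L/(kA) = 0.245/(0.275×21.7) = 0.04106 K/W
R_copper = L/(kA) = 0.0041/(382×21.7) = 4.946×10^-7 K/W
Sum of known resistances R_other = 0.04291 K/W
Total R = ΔT/Q = 708/4280 = 0.1654 K/W
R_perlite board = R_total − R_other = 0.1225 K/W
k = L/(R·A) = 0.125/(0.1225×21.7)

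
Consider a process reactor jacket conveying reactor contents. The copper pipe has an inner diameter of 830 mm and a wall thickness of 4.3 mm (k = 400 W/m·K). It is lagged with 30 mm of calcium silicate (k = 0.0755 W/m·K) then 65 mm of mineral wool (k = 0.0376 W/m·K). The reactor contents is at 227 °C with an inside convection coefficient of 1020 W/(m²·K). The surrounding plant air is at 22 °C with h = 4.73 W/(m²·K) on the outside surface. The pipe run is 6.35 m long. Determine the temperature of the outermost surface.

T ≈ 39.1 °C

For a radial system each layer contributes R = ln(r_out/r_in)/(2πkL); films add R = 1/(hA).
R_inner film = 1/(h_i·2πr₁L) = 1/(1020×2π×0.415×6.35) = 5.921×10^-5 K/W
R_copper pipe wall = ln(419.3/415)/(2π×400×6.35) = 6.459×10^-7 K/W
R_calcium silicate = ln(449.3/419.3)/(2π×0.0755×6.35) = 0.02294 K/W
R_mineral wool = ln(514.3/449.3)/(2π×0.0376×6.35) = 0.09007 K/W
R_outer film = 1/(h_o·2πr_oL) = 1/(4.73×2π×0.5143×6.35) = 0.0103 K/W
R_total = 0.1234 K/W
Q = ΔT/R_total = 205/0.1234
Q = 1660 W
T_interface = T_inner − Q·ΣR(inner→interface) = 227 − 1660×0.1131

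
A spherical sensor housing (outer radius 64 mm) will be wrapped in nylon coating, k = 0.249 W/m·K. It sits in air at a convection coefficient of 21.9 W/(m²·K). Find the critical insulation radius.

For a sphere r_cr = 2k/h = 2×0.249/21.9
r_cr = 22.7 mm; since the bare radius (64 mm) is above r_cr, any added insulation will reduce heat loss.

r_cr ≈ 22.7 mm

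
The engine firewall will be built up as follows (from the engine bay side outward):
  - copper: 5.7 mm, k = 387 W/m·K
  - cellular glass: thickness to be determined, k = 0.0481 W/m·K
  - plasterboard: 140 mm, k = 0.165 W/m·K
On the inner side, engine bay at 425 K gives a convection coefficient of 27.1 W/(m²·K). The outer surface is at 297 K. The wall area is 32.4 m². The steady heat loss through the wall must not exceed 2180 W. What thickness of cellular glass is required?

Using the resistance-network approach (series):
R_inner film = 1/(h_i·A) = 1/(27.1×32.4) = 0.001139 K/W
R_copper = L/(kA) = 0.0057/(387×32.4) = 4.546×10^-7 K/W
R_plasterboard = L/(kA) = 0.14/(0.165×32.4) = 0.02619 K/W
Sum of the known resistances R_other = 0.02733 K/W
Required total resistance R_tot = ΔT/Q_allow = 128/2180 = 0.05872 K/W
R_cellular glass = R_tot − R_other = 0.03139 K/W
L = R·k·A = 0.03139×0.0481×32.4

L ≈ 48.9 mm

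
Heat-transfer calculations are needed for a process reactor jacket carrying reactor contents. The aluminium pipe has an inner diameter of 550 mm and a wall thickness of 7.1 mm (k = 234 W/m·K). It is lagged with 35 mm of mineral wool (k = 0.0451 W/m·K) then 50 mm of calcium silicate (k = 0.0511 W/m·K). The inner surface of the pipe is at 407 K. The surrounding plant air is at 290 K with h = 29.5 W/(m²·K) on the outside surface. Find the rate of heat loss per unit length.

Per-layer cylindrical resistances, series-summed:
R_aluminium pipe wall = ln(282.1/275)/(2π×234×1) = 1.734×10^-5 K/W
R_mineral wool = ln(317.1/282.1)/(2π×0.0451×1) = 0.4127 K/W
R_calcium silicate = ln(367.1/317.1)/(2π×0.0511×1) = 0.456 K/W
R_outer film = 1/(h_o·2πr_oL) = 1/(29.5×2π×0.3671×1) = 0.0147 K/W
R_total = 0.8835 K/W
Q = ΔT/R_total = 117/0.8835

q′ ≈ 132 W/m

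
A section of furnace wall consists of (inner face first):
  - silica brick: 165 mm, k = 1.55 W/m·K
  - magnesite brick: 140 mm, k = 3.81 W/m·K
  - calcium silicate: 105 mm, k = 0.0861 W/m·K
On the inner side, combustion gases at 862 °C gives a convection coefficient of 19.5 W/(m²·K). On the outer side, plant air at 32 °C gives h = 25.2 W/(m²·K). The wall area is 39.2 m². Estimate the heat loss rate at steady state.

Treating each layer as a thermal resistance in series:
R_inner film = 1/(h_i·A) = 1/(19.5×39.2) = 0.001308 K/W
R_silica brick = L/(kA) = 0.165/(1.55×39.2) = 0.002716 K/W
R_magnesite brick = L/(kA) = 0.14/(3.81×39.2) = 9.374×10^-4 K/W
R_calcium silicate = L/(kA) = 0.105/(0.0861×39.2) = 0.03111 K/W
R_outer film = 1/(h_o·A) = 1/(25.2×39.2) = 0.001012 K/W
R_total = 0.03708 K/W
Q = ΔT / R_total = 830 / 0.03708

Q ≈ 22400 W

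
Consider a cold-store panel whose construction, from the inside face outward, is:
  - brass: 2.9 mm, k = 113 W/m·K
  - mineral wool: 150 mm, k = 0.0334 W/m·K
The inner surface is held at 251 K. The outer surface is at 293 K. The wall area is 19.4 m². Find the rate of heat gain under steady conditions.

Q ≈ 181 W

Model the wall as resistances in series:
R_brass = L/(kA) = 0.0029/(113×19.4) = 1.323×10^-6 K/W
R_mineral wool = L/(kA) = 0.15/(0.0334×19.4) = 0.2315 K/W
R_total = 0.2315 K/W
Q = ΔT / R_total = 42 / 0.2315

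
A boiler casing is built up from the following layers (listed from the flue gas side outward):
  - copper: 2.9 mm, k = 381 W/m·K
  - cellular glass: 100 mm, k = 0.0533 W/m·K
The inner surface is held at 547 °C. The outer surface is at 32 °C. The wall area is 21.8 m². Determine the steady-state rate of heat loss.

Q ≈ 5980 W

Thermal resistances in series:
R_copper = L/(kA) = 0.0029/(381×21.8) = 3.492×10^-7 K/W
R_cellular glass = L/(kA) = 0.1/(0.0533×21.8) = 0.08606 K/W
R_total = 0.08606 K/W
Q = ΔT / R_total = 515 / 0.08606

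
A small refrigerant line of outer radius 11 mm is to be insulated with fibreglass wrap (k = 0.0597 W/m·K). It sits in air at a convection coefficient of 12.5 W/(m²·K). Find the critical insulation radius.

For a cylinder r_cr = k/h = 0.0597/12.5
r_cr = 4.78 mm; since the bare radius (11 mm) is above r_cr, any added insulation will reduce heat loss.

r_cr ≈ 4.78 mm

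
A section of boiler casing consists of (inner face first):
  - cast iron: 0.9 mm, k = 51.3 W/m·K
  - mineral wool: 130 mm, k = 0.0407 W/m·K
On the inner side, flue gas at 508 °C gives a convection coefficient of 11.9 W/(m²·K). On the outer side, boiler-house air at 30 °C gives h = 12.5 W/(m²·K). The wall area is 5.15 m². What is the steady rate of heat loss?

Q ≈ 733 W

Series thermal resistances:
R_inner film = 1/(h_i·A) = 1/(11.9×5.15) = 0.01632 K/W
R_cast iron = L/(kA) = 0.0009/(51.3×5.15) = 3.407×10^-6 K/W
R_mineral wool = L/(kA) = 0.13/(0.0407×5.15) = 0.6202 K/W
R_outer film = 1/(h_o·A) = 1/(12.5×5.15) = 0.01553 K/W
R_total = 0.6521 K/W
Q = ΔT / R_total = 478 / 0.6521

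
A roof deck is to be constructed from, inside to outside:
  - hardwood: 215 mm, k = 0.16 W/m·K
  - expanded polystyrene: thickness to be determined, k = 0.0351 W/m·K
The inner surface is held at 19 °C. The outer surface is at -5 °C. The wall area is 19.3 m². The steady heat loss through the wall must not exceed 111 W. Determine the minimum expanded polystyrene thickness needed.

L ≈ 99.3 mm

Series thermal resistances:
R_hardwood = L/(kA) = 0.215/(0.16×19.3) = 0.06962 K/W
Sum of the known resistances R_other = 0.06962 K/W
Required total resistance R_tot = ΔT/Q_allow = 24/111 = 0.2162 K/W
R_expanded polystyrene = R_tot − R_other = 0.1466 K/W
L = R·k·A = 0.1466×0.0351×19.3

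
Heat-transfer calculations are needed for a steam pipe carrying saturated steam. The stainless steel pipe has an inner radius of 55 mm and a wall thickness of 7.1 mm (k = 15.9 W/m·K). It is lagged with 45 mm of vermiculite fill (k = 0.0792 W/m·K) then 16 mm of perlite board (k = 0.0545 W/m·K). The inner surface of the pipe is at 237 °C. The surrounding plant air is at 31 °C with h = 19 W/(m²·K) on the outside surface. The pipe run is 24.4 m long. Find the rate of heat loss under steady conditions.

Per-layer cylindrical resistances, series-summed:
R_stainless steel pipe wall = ln(62.1/55)/(2π×15.9×24.4) = 4.981×10^-5 K/W
R_vermiculite fill = ln(107.1/62.1)/(2π×0.0792×24.4) = 0.04489 K/W
R_perlite board = ln(123.1/107.1)/(2π×0.0545×24.4) = 0.01666 K/W
R_outer film = 1/(h_o·2πr_oL) = 1/(19×2π×0.1231×24.4) = 0.002789 K/W
R_total = 0.06439 K/W
Q = ΔT/R_total = 206/0.06439

Q ≈ 3200 W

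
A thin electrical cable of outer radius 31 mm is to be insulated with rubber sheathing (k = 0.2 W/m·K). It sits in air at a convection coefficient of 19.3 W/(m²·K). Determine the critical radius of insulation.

r_cr ≈ 10.4 mm

For a cylinder r_cr = k/h = 0.2/19.3
r_cr = 10.4 mm; since the bare radius (31 mm) is above r_cr, any added insulation will reduce heat loss.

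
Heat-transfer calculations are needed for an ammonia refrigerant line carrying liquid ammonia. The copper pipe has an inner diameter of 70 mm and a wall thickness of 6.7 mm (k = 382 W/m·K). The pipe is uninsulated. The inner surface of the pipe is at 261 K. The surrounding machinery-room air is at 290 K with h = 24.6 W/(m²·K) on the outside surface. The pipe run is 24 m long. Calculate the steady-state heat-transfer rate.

For a radial system each layer contributes R = ln(r_out/r_in)/(2πkL); films add R = 1/(hA).
R_copper pipe wall = ln(41.7/35)/(2π×382×24) = 3.041×10^-6 K/W
R_outer film = 1/(h_o·2πr_oL) = 1/(24.6×2π×0.0417×24) = 0.006465 K/W
R_total = 0.006468 K/W
Q = ΔT/R_total = 29/0.006468

Q ≈ 4480 W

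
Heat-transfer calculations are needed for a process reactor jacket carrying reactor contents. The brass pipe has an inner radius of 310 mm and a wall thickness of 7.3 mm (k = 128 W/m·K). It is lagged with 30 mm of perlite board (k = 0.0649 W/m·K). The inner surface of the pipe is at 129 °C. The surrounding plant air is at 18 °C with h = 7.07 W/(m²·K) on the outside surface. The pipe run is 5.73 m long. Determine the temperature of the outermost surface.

T ≈ 43.1 °C

Treating each annulus and film as a series resistance:
R_brass pipe wall = ln(317.3/310)/(2π×128×5.73) = 5.051×10^-6 K/W
R_perlite board = ln(347.3/317.3)/(2π×0.0649×5.73) = 0.03866 K/W
R_outer film = 1/(h_o·2πr_oL) = 1/(7.07×2π×0.3473×5.73) = 0.01131 K/W
R_total = 0.04998 K/W
Q = ΔT/R_total = 111/0.04998
Q = 2220 W
T_interface = T_inner − Q·ΣR(inner→interface) = 129 − 2220×0.03867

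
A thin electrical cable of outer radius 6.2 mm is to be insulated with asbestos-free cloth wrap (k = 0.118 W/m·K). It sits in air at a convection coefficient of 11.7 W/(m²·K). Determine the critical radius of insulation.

r_cr ≈ 10.1 mm

For a cylinder r_cr = k/h = 0.118/11.7
r_cr = 10.1 mm; since the bare radius (6.2 mm) is below r_cr, adding a thin layer of insulation will *increase* heat loss.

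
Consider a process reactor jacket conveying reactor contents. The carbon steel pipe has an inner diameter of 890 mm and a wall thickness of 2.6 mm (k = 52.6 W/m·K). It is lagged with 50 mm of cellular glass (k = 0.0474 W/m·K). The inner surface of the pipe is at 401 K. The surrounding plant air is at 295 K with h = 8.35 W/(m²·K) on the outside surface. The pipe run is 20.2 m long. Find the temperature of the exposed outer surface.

Per-layer cylindrical resistances, series-summed:
R_carbon steel pipe wall = ln(447.6/445)/(2π×52.6×20.2) = 8.726×10^-7 K/W
R_cellular glass = ln(497.6/447.6)/(2π×0.0474×20.2) = 0.0176 K/W
R_outer film = 1/(h_o·2πr_oL) = 1/(8.35×2π×0.4976×20.2) = 0.001896 K/W
R_total = 0.0195 K/W
Q = ΔT/R_total = 106/0.0195
Q = 5440 W
T_interface = T_inner − Q·ΣR(inner→interface) = 401 − 5440×0.0176

T ≈ 305 K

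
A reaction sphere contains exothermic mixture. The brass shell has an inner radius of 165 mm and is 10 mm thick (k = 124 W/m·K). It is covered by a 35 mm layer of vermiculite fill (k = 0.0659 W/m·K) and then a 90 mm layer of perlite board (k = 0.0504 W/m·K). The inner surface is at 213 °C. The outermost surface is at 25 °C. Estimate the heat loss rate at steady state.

Q ≈ 55.2 W

Spherical conduction: R = (1/r_in − 1/r_out)/(4πk) per layer; series-sum.
R_brass shell = (1/0.165 − 1/0.175)/(4π×124) = 2.223×10^-4 K/W
R_vermiculite fill = (1/0.175 − 1/0.21)/(4π×0.0659) = 1.15 K/W
R_perlite board = (1/0.21 − 1/0.3)/(4π×0.0504) = 2.256 K/W
R_total = 3.406 K/W
Q = ΔT/R_total = 188/3.406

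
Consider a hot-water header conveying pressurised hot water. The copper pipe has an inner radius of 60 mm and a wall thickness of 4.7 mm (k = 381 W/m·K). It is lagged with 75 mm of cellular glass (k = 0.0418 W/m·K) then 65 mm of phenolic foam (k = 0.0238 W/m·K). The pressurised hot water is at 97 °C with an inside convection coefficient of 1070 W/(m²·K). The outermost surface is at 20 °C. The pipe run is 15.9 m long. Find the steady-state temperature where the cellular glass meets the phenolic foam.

T ≈ 55.8 °C

Cylindrical conduction, so R = ln(r₂/r₁)/(2πkL) per layer, in series:
R_inner film = 1/(h_i·2πr₁L) = 1/(1070×2π×0.06×15.9) = 1.559×10^-4 K/W
R_copper pipe wall = ln(64.7/60)/(2π×381×15.9) = 1.981×10^-6 K/W
R_cellular glass = ln(139.7/64.7)/(2π×0.0418×15.9) = 0.1843 K/W
R_phenolic foam = ln(204.7/139.7)/(2π×0.0238×15.9) = 0.1607 K/W
R_total = 0.3452 K/W
Q = ΔT/R_total = 77/0.3452
Q = 223 W
T_interface = T_inner − Q·ΣR(inner→interface) = 97 − 223×0.1845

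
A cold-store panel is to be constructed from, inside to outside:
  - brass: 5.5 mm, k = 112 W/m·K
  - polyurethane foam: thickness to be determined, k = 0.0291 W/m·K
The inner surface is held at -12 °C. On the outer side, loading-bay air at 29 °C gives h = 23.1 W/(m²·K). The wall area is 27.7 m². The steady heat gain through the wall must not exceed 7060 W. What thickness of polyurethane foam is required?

L ≈ 3.42 mm

Thermal resistances in series:
R_brass = L/(kA) = 0.0055/(112×27.7) = 1.773×10^-6 K/W
R_outer film = 1/(h_o·A) = 1/(23.1×27.7) = 0.001563 K/W
Sum of the known resistances R_other = 0.001565 K/W
Required total resistance R_tot = ΔT/Q_allow = 41/7060 = 0.005807 K/W
R_polyurethane foam = R_tot − R_other = 0.004243 K/W
L = R·k·A = 0.004243×0.0291×27.7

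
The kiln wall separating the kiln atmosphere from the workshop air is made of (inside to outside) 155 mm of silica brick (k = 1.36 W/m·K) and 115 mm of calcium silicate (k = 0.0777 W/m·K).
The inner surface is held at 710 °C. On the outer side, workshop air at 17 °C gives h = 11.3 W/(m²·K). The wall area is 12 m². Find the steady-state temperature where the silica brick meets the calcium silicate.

Treating each layer as a thermal resistance in series:
R_silica brick = L/(kA) = 0.155/(1.36×12) = 0.009498 K/W
R_calcium silicate = L/(kA) = 0.115/(0.0777×12) = 0.1233 K/W
R_outer film = 1/(h_o·A) = 1/(11.3×12) = 0.007375 K/W
R_total = 0.1402 K/W;  Q = ΔT/R_total = 693/0.1402 = 4943 W
T_interface = T_inner − Q·ΣR(inner→interface) = 710 − 4940×0.009498

T ≈ 663 °C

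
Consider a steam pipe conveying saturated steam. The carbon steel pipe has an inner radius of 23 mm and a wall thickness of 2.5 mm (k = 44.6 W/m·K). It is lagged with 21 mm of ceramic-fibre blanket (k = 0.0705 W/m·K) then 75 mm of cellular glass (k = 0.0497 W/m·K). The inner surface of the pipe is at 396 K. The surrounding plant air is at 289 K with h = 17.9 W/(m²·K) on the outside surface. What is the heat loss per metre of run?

q′ ≈ 23.7 W/m

Treating each annulus and film as a series resistance:
R_carbon steel pipe wall = ln(25.5/23)/(2π×44.6×1) = 3.682×10^-4 K/W
R_ceramic-fibre blanket = ln(46.5/25.5)/(2π×0.0705×1) = 1.356 K/W
R_cellular glass = ln(121.5/46.5)/(2π×0.0497×1) = 3.076 K/W
R_outer film = 1/(h_o·2πr_oL) = 1/(17.9×2π×0.1215×1) = 0.07318 K/W
R_total = 4.506 K/W
Q = ΔT/R_total = 107/4.506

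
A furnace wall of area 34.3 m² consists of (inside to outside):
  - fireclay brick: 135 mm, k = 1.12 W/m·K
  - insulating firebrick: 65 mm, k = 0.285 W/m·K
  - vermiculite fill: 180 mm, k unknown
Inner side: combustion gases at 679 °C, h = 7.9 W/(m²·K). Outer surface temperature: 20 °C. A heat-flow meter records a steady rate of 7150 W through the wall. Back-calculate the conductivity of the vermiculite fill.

k ≈ 0.067 W/(m·K)

Model the wall as resistances in series:
R_inner film = 1/(h_i·A) = 1/(7.9×34.3) = 0.00369 K/W
R_fireclay brick = L/(kA) = 0.135/(1.12×34.3) = 0.003514 K/W
R_insulating firebrick = L/(kA) = 0.065/(0.285×34.3) = 0.006649 K/W
Sum of known resistances R_other = 0.01385 K/W
Total R = ΔT/Q = 659/7150 = 0.09217 K/W
R_vermiculite fill = R_total − R_other = 0.07831 K/W
k = L/(R·A) = 0.18/(0.07831×34.3)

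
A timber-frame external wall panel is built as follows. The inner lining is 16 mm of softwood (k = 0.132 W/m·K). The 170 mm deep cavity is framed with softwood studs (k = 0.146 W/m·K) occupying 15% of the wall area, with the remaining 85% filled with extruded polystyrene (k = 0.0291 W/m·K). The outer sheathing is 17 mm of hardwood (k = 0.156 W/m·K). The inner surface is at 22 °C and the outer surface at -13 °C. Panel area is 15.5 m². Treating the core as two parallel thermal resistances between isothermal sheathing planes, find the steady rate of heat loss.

Sheathing layers in series; stud and cavity paths in parallel between them.
R_inner = 0.016/(0.132×15.5) = 0.00782 K/W
R_stud  = 0.17/(0.146×0.15×15.5) = 0.5008 K/W
R_cav   = 0.17/(0.0291×0.85×15.5) = 0.4434 K/W
1/R_core = 1/R_stud + 1/R_cav → R_core = 0.2352 K/W
R_outer = 0.017/(0.156×15.5) = 0.007031 K/W
R_total = 0.25 K/W
Q = ΔT/R_total = 35/0.25

Q ≈ 140 W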